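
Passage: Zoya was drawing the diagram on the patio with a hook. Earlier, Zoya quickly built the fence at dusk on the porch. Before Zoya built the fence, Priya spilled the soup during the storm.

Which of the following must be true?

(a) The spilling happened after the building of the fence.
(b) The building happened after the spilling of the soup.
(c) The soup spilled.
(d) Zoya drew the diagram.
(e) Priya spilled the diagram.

(a) Not entailed — the narrative places the spilling before the building, not after.
(b) Entailed — the narrative places the spilling before the building.
(c) Entailed — 'Priya spilled the soup' is causative; it entails the inchoative 'the soup spilled'.
(d) Not entailed — 'was drawing' is progressive on an accomplishment; it does not entail the completed 'drew'.
(e) Not entailed — Priya spilled the soup, not the diagram; the diagram belongs to the drawing event.

(b), (c)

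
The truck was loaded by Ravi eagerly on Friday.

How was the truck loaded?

'eagerly' marks the manner of the loading event.

eagerly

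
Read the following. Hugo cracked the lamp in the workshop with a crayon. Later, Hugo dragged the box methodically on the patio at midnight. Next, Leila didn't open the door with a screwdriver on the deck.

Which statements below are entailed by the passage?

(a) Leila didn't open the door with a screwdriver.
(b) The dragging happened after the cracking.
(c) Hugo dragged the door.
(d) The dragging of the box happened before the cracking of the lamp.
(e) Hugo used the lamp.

(b)

(a) Not entailed — dropping 'on the deck' under negation is not valid — the original leaves open that Leila opened the door some other way.
(b) Entailed — the narrative places the cracking before the dragging.
(c) Not entailed — Hugo dragged the box, not the door; the door belongs to the opening event.
(d) Not entailed — the narrative places the cracking before the dragging, not after.
(e) Not entailed — the lamp is the patient, not an instrument — Hugo used a crayon.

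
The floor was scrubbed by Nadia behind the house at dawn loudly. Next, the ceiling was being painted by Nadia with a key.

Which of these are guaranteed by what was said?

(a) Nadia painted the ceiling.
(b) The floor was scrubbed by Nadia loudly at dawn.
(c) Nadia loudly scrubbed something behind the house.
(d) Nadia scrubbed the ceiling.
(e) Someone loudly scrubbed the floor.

(a) Not entailed — 'was painting' is progressive on an accomplishment; it does not entail the completed 'painted'.
(b) Entailed — dropping 'behind the house' leaves a sub-description the original still satisfies.
(c) Entailed — dropping 'at dawn' and generalizing the patient leaves a sub-description the original still satisfies.
(d) Not entailed — Nadia scrubbed the floor, not the ceiling; the ceiling belongs to the painting event.
(e) Entailed — the original entails any weakening of itself; this just drops 'behind the house', 'at dawn' and generalizes the agent.

(b), (c), (e)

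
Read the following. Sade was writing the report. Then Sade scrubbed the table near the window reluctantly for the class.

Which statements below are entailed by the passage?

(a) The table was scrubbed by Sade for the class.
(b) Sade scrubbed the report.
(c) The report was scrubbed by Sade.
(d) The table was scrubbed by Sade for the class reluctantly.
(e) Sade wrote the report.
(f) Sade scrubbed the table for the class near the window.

(a) Entailed — dropping 'reluctantly', 'near the window' leaves a sub-description the original still satisfies.
(b) Not entailed — Sade scrubbed the table, not the report; the report belongs to the writing event.
(c) Not entailed — Sade scrubbed the table, not the report; the report belongs to the writing event.
(d) Entailed — this follows by dropping conjuncts from the scrubbing event's description.
(e) Not entailed — 'was writing' is progressive on an accomplishment; it does not entail the completed 'wrote'.
(f) Entailed — dropping 'reluctantly' leaves a sub-description the original still satisfies.

(a), (d), (f)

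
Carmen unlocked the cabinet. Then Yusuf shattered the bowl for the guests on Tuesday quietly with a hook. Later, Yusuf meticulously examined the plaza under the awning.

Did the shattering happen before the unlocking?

no

The narrative orders the unlocking before the shattering.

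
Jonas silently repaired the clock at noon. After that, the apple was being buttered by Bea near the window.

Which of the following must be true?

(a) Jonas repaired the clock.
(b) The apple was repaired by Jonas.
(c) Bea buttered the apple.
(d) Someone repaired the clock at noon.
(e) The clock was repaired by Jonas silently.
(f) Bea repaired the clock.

(a), (d), (e)

(a) Entailed — the original entails any weakening of itself; this just drops 'at noon', 'silently'.
(b) Not entailed — Jonas repaired the clock, not the apple; the apple belongs to the buttering event.
(c) Not entailed — 'was buttering' is progressive on an accomplishment; it does not entail the completed 'buttered'.
(d) Entailed — the original entails any weakening of itself; this just drops 'silently' and generalizes the agent.
(e) Entailed — the original entails any weakening of itself; this just drops 'at noon'.
(f) Not entailed — the passage has Jonas repairing the clock, not Bea.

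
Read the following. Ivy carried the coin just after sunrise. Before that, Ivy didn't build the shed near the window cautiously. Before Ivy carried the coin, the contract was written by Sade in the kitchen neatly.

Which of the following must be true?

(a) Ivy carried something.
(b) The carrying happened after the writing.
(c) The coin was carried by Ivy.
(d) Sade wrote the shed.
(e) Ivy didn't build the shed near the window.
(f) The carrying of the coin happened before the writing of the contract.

(a), (b), (c)

(a) Entailed — this follows by dropping conjuncts from the carrying event's description.
(b) Entailed — the narrative places the writing before the carrying.
(c) Entailed — dropping 'just after sunrise' leaves a sub-description the original still satisfies.
(d) Not entailed — Sade wrote the contract, not the shed; the shed belongs to the building event.
(e) Not entailed — dropping 'cautiously' under negation is not valid — the original leaves open that Ivy built the shed some other way.
(f) Not entailed — the narrative places the writing before the carrying, not after.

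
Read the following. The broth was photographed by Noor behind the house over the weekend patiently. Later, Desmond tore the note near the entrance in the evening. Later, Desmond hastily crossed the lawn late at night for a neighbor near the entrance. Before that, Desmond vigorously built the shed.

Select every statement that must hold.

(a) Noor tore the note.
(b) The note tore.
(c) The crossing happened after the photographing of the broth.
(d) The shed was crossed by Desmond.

(a) Not entailed — the passage has Desmond tearing the note, not Noor.
(b) Entailed — 'Desmond tore the note' is causative; it entails the inchoative 'the note tore'.
(c) Entailed — the narrative places the photographing before the crossing.
(d) Not entailed — Desmond crossed the lawn, not the shed; the shed belongs to the building event.

(b), (c)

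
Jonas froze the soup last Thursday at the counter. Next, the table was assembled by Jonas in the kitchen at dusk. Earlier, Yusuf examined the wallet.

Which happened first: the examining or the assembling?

the examining

The connectives place the examining before the assembling.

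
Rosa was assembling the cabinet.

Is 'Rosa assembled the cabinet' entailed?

no

'was assembling' is progressive; for an accomplishment like 'assemble the cabinet', it doesn't entail completion.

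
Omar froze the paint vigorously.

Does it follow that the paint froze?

'Omar froze the paint' is the causative; it entails the inchoative 'the paint froze'.

yes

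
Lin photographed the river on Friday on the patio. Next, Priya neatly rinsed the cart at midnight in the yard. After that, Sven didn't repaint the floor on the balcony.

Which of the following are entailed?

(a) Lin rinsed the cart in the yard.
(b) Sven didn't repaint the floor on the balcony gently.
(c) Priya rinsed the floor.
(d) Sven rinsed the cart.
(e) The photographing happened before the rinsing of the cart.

(b), (e)

(a) Not entailed — the passage has Priya rinsing the cart, not Lin.
(b) Entailed — under negation, adding a further restriction is entailed: if no such repainting event occurred, none occurred gently either.
(c) Not entailed — Priya rinsed the cart, not the floor; the floor belongs to the repainting event.
(d) Not entailed — the passage has Priya rinsing the cart, not Sven.
(e) Entailed — the narrative places the photographing before the rinsing.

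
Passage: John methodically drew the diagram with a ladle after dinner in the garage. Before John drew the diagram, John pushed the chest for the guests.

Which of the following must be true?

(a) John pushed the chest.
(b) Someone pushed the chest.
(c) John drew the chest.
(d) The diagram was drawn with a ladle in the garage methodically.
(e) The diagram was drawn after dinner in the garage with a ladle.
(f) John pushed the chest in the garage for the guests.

(a) Entailed — every conjunct here is already in the original pushing event.
(b) Entailed — this follows by dropping conjuncts from the pushing event's description.
(c) Not entailed — John drew the diagram, not the chest; the chest belongs to the pushing event.
(d) Entailed — dropping 'after dinner' and generalizing the agent leaves a sub-description the original still satisfies.
(e) Entailed — the original entails any weakening of itself; this just drops 'methodically' and generalizes the agent.
(f) Not entailed — 'in the garage' adds information not in the original event.

(a), (b), (d), (e)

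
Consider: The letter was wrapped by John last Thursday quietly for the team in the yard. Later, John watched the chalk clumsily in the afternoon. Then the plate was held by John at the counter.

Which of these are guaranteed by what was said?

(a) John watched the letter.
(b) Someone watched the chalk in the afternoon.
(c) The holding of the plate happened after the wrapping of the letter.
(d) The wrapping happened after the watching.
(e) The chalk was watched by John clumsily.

(a) Not entailed — John watched the chalk, not the letter; the letter belongs to the wrapping event.
(b) Entailed — every conjunct here is already in the original watching event.
(c) Entailed — the narrative places the wrapping before the holding.
(d) Not entailed — the narrative places the wrapping before the watching, not after.
(e) Entailed — every conjunct here is already in the original watching event.

(b), (c), (e)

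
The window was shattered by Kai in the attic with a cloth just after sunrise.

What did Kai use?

a cloth

'with a cloth' marks the instrument of the shattering event.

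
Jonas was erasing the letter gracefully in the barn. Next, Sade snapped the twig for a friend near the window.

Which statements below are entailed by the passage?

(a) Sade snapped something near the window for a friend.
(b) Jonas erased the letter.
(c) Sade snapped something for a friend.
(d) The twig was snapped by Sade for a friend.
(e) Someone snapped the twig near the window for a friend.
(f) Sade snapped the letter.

(a), (c), (d), (e)

(a) Entailed — the original entails any weakening of itself; this just generalizes the patient.
(b) Not entailed — 'was erasing' is progressive on an accomplishment; it does not entail the completed 'erased'.
(c) Entailed — dropping 'near the window' and generalizing the patient leaves a sub-description the original still satisfies.
(d) Entailed — dropping 'near the window' leaves a sub-description the original still satisfies.
(e) Entailed — the original entails any weakening of itself; this just generalizes the agent.
(f) Not entailed — Sade snapped the twig, not the letter; the letter belongs to the erasing event.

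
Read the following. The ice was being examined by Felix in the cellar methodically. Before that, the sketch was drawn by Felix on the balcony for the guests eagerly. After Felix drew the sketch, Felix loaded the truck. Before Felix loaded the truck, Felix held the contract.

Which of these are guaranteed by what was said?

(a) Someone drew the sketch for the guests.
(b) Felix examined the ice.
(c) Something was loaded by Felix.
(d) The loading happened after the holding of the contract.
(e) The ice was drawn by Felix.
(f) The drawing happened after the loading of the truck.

(a) Entailed — every conjunct here is already in the original drawing event.
(b) Entailed — 'examine' is an activity; 'was examining' entails that some examining happened, so 'examined' holds.
(c) Entailed — this follows by dropping conjuncts from the loading event's description.
(d) Entailed — the narrative places the holding before the loading.
(e) Not entailed — Felix drew the sketch, not the ice; the ice belongs to the examining event.
(f) Not entailed — the narrative places the drawing before the loading, not after.

(a), (b), (c), (d)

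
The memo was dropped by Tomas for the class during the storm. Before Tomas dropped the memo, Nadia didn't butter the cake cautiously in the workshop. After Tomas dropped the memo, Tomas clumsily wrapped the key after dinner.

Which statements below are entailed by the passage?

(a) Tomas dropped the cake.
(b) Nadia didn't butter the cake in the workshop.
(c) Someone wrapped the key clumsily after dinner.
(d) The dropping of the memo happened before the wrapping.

(c), (d)

(a) Not entailed — Tomas dropped the memo, not the cake; the cake belongs to the buttering event.
(b) Not entailed — dropping 'cautiously' under negation is not valid — the original leaves open that Nadia buttered the cake some other way.
(c) Entailed — every conjunct here is already in the original wrapping event.
(d) Entailed — the narrative places the dropping before the wrapping.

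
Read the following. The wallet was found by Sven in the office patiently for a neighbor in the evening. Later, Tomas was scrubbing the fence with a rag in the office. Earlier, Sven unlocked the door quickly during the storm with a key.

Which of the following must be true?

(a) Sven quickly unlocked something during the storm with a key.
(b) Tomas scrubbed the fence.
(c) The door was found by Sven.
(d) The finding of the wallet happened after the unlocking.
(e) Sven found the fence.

(a) Entailed — this follows by dropping conjuncts from the unlocking event's description.
(b) Entailed — 'scrub' is an activity; 'was scrubbing' entails that some scrubbing happened, so 'scrubbed' holds.
(c) Not entailed — Sven found the wallet, not the door; the door belongs to the unlocking event.
(d) Not entailed — the narrative doesn't order the unlocking relative to the finding.
(e) Not entailed — Sven found the wallet, not the fence; the fence belongs to the scrubbing event.

(a), (b)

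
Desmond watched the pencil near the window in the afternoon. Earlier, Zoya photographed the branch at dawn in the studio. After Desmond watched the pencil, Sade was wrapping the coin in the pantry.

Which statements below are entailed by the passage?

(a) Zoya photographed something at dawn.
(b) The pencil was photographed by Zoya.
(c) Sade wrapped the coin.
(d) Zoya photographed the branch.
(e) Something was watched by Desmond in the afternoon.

(a) Entailed — dropping 'in the studio' and generalizing the patient leaves a sub-description the original still satisfies.
(b) Not entailed — Zoya photographed the branch, not the pencil; the pencil belongs to the watching event.
(c) Not entailed — 'was wrapping' is progressive on an accomplishment; it does not entail the completed 'wrapped'.
(d) Entailed — dropping 'in the studio', 'at dawn' leaves a sub-description the original still satisfies.
(e) Entailed — every conjunct here is already in the original watching event.

(a), (d), (e)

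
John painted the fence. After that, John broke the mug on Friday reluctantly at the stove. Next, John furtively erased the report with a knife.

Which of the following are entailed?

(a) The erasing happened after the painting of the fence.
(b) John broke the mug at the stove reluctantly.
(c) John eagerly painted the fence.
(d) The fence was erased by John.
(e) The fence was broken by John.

(a) Entailed — the narrative places the painting before the erasing.
(b) Entailed — every conjunct here is already in the original breaking event.
(c) Not entailed — 'eagerly' adds information not in the original event.
(d) Not entailed — John erased the report, not the fence; the fence belongs to the painting event.
(e) Not entailed — John broke the mug, not the fence; the fence belongs to the painting event.

(a), (b)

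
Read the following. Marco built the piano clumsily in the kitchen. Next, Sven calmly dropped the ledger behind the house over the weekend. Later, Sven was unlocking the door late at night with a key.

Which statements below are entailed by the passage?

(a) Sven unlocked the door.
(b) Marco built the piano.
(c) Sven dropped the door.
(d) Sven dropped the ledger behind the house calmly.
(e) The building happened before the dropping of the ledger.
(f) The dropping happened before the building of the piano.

(b), (d), (e)

(a) Not entailed — 'was unlocking' is progressive on an accomplishment; it does not entail the completed 'unlocked'.
(b) Entailed — dropping 'clumsily', 'in the kitchen' leaves a sub-description the original still satisfies.
(c) Not entailed — Sven dropped the ledger, not the door; the door belongs to the unlocking event.
(d) Entailed — every conjunct here is already in the original dropping event.
(e) Entailed — the narrative places the building before the dropping.
(f) Not entailed — the narrative places the building before the dropping, not after.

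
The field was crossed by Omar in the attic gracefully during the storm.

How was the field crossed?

gracefully

'gracefully' marks the manner of the crossing event.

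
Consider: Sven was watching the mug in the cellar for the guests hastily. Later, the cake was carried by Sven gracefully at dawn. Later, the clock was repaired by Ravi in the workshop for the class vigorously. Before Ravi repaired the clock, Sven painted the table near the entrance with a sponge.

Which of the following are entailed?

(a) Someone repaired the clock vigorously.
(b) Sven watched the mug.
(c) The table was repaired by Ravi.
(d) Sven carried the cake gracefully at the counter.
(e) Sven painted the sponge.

(a) Entailed — dropping 'in the workshop', 'for the class' and generalizing the agent leaves a sub-description the original still satisfies.
(b) Entailed — 'watch' is an activity; 'was watching' entails that some watching happened, so 'watched' holds.
(c) Not entailed — Ravi repaired the clock, not the table; the table belongs to the painting event.
(d) Not entailed — 'at the counter' adds information not in the original event.
(e) Not entailed — the sponge is the instrument, not what was painted.

(a), (b)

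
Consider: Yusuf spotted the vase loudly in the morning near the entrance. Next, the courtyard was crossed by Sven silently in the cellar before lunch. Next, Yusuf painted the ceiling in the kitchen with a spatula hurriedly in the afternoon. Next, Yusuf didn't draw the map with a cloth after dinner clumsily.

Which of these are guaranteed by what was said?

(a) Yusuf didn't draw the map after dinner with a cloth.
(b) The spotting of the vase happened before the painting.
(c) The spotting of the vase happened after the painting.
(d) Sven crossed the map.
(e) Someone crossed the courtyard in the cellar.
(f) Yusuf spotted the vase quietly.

(a) Not entailed — dropping 'clumsily' under negation is not valid — the original leaves open that Yusuf drew the map some other way.
(b) Entailed — the narrative places the spotting before the painting.
(c) Not entailed — the narrative places the spotting before the painting, not after.
(d) Not entailed — Sven crossed the courtyard, not the map; the map belongs to the drawing event.
(e) Entailed — every conjunct here is already in the original crossing event.
(f) Not entailed — 'quietly' adds a manner not in (and inconsistent with) the original.

(b), (e)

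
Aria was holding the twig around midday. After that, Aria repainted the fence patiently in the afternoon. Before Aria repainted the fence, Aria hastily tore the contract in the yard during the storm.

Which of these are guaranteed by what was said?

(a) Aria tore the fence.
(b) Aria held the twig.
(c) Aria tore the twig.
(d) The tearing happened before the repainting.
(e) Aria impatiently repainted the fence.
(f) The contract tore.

(a) Not entailed — Aria tore the contract, not the fence; the fence belongs to the repainting event.
(b) Entailed — 'hold' is an activity; 'was holding' entails that some holding happened, so 'held' holds.
(c) Not entailed — Aria tore the contract, not the twig; the twig belongs to the holding event.
(d) Entailed — the narrative places the tearing before the repainting.
(e) Not entailed — 'impatiently' adds a manner not in (and inconsistent with) the original.
(f) Entailed — 'Aria tore the contract' is causative; it entails the inchoative 'the contract tore'.

(b), (d), (f)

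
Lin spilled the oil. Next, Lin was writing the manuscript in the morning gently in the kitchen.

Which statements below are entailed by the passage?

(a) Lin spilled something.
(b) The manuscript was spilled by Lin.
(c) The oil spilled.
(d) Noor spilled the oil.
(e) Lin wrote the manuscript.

(a), (c)

(a) Entailed — this follows by dropping conjuncts from the spilling event's description.
(b) Not entailed — Lin spilled the oil, not the manuscript; the manuscript belongs to the writing event.
(c) Entailed — 'Lin spilled the oil' is causative; it entails the inchoative 'the oil spilled'.
(d) Not entailed — the passage has Lin spilling the oil, not Noor.
(e) Not entailed — 'was writing' is progressive on an accomplishment; it does not entail the completed 'wrote'.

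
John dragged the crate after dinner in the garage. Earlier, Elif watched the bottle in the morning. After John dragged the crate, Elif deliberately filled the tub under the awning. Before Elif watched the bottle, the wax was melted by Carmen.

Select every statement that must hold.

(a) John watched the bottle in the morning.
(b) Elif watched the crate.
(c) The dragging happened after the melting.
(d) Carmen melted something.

(a) Not entailed — the passage has Elif watching the bottle, not John.
(b) Not entailed — Elif watched the bottle, not the crate; the crate belongs to the dragging event.
(c) Entailed — the narrative places the melting before the dragging.
(d) Entailed — generalizing the patient leaves a sub-description the original still satisfies.

(c), (d)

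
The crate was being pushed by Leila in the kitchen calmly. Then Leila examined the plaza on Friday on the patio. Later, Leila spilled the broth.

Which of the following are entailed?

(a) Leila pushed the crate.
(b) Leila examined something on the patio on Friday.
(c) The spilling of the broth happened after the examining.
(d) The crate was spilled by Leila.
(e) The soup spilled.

(a) Entailed — 'push' is an activity; 'was pushing' entails that some pushing happened, so 'pushed' holds.
(b) Entailed — every conjunct here is already in the original examining event.
(c) Entailed — the narrative places the examining before the spilling.
(d) Not entailed — Leila spilled the broth, not the crate; the crate belongs to the pushing event.
(e) Not entailed — the broth is what spilled, not the soup.

(a), (b), (c)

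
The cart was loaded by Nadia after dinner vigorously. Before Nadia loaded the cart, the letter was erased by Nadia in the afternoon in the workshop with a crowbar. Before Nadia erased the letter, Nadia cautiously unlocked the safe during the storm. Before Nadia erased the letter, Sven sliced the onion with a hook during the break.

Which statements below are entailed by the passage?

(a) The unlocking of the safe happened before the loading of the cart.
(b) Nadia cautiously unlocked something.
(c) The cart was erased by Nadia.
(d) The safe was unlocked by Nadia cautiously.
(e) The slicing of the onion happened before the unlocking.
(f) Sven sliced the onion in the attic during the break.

(a), (b), (d)

(a) Entailed — the narrative places the unlocking before the loading.
(b) Entailed — every conjunct here is already in the original unlocking event.
(c) Not entailed — Nadia erased the letter, not the cart; the cart belongs to the loading event.
(d) Entailed — every conjunct here is already in the original unlocking event.
(e) Not entailed — the narrative doesn't order the slicing relative to the unlocking.
(f) Not entailed — 'in the attic' adds information not in the original event.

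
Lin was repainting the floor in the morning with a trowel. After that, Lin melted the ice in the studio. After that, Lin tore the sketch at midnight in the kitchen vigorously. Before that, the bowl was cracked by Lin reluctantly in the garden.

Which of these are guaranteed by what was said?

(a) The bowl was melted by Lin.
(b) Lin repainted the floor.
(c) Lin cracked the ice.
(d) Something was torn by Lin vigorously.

(a) Not entailed — Lin melted the ice, not the bowl; the bowl belongs to the cracking event.
(b) Not entailed — 'was repainting' is progressive on an accomplishment; it does not entail the completed 'repainted'.
(c) Not entailed — Lin cracked the bowl, not the ice; the ice belongs to the melting event.
(d) Entailed — dropping 'at midnight', 'in the kitchen' and generalizing the patient leaves a sub-description the original still satisfies.

(d)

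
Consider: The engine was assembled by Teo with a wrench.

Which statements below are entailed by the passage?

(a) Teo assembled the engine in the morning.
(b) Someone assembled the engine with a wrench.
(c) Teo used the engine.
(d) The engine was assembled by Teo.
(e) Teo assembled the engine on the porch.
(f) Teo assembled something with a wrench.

(b), (d), (f)

(a) Not entailed — 'in the morning' adds information not in the original event.
(b) Entailed — the original entails any weakening of itself; this just generalizes the agent.
(c) Not entailed — the engine is the patient, not an instrument — Teo used a wrench.
(d) Entailed — dropping 'with a wrench' leaves a sub-description the original still satisfies.
(e) Not entailed — 'on the porch' adds information not in the original event.
(f) Entailed — generalizing the patient leaves a sub-description the original still satisfies.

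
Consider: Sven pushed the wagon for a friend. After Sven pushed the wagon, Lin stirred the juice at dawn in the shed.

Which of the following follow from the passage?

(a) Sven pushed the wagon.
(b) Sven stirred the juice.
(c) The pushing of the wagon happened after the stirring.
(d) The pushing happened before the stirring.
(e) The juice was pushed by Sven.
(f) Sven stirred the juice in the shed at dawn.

(a), (d)

(a) Entailed — this follows by dropping conjuncts from the pushing event's description.
(b) Not entailed — the passage has Lin stirring the juice, not Sven.
(c) Not entailed — the narrative places the pushing before the stirring, not after.
(d) Entailed — the narrative places the pushing before the stirring.
(e) Not entailed — Sven pushed the wagon, not the juice; the juice belongs to the stirring event.
(f) Not entailed — the passage has Lin stirring the juice, not Sven.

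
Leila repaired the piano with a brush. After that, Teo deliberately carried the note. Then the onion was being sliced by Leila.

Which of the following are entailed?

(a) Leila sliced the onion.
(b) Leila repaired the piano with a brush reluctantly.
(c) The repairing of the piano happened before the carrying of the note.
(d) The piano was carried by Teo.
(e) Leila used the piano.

(c)

(a) Not entailed — 'was slicing' is progressive on an accomplishment; it does not entail the completed 'sliced'.
(b) Not entailed — 'reluctantly' adds information not in the original event.
(c) Entailed — the narrative places the repairing before the carrying.
(d) Not entailed — Teo carried the note, not the piano; the piano belongs to the repairing event.
(e) Not entailed — the piano is the patient, not an instrument — Leila used a brush.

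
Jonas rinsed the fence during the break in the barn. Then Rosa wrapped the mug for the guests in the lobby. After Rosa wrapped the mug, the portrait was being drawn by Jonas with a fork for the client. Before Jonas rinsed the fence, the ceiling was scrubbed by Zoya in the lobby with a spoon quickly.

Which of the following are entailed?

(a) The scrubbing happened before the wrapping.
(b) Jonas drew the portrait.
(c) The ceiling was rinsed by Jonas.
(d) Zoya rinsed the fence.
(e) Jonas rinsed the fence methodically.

(a)

(a) Entailed — the narrative places the scrubbing before the wrapping.
(b) Not entailed — 'was drawing' is progressive on an accomplishment; it does not entail the completed 'drew'.
(c) Not entailed — Jonas rinsed the fence, not the ceiling; the ceiling belongs to the scrubbing event.
(d) Not entailed — the passage has Jonas rinsing the fence, not Zoya.
(e) Not entailed — 'methodically' adds information not in the original event.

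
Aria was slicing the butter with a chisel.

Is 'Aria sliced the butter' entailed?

no

'was slicing' is progressive; for an accomplishment like 'slice the butter', it doesn't entail completion.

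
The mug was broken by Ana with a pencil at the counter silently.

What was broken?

the mug

'the mug' marks the patient of the breaking event.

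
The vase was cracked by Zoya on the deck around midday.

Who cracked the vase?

Zoya

'Zoya' marks the agent of the cracking event.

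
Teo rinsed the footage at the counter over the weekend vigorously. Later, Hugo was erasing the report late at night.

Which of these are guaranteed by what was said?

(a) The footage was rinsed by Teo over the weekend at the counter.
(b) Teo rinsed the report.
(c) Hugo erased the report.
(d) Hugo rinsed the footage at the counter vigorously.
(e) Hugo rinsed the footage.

(a) Entailed — the original entails any weakening of itself; this just drops 'vigorously'.
(b) Not entailed — Teo rinsed the footage, not the report; the report belongs to the erasing event.
(c) Not entailed — 'was erasing' is progressive on an accomplishment; it does not entail the completed 'erased'.
(d) Not entailed — the passage has Teo rinsing the footage, not Hugo.
(e) Not entailed — the passage has Teo rinsing the footage, not Hugo.

(a)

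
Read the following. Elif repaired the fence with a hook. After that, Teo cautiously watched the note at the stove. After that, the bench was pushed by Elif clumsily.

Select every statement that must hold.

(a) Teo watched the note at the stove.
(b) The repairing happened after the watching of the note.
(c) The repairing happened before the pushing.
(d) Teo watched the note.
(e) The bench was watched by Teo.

(a), (c), (d)

(a) Entailed — the original entails any weakening of itself; this just drops 'cautiously'.
(b) Not entailed — the narrative places the repairing before the watching, not after.
(c) Entailed — the narrative places the repairing before the pushing.
(d) Entailed — this follows by dropping conjuncts from the watching event's description.
(e) Not entailed — Teo watched the note, not the bench; the bench belongs to the pushing event.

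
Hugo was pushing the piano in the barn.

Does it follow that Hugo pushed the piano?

yes

'push' is atelic; if Hugo was pushing the piano, then Hugo pushed the piano (for some time).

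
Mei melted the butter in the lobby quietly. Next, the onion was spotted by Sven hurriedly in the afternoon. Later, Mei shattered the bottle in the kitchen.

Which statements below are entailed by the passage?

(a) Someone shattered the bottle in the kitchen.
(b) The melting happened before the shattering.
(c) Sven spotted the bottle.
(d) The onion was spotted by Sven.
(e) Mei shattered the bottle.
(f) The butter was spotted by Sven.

(a) Entailed — the original entails any weakening of itself; this just generalizes the agent.
(b) Entailed — the narrative places the melting before the shattering.
(c) Not entailed — Sven spotted the onion, not the bottle; the bottle belongs to the shattering event.
(d) Entailed — the original entails any weakening of itself; this just drops 'in the afternoon', 'hurriedly'.
(e) Entailed — every conjunct here is already in the original shattering event.
(f) Not entailed — Sven spotted the onion, not the butter; the butter belongs to the melting event.

(a), (b), (d), (e)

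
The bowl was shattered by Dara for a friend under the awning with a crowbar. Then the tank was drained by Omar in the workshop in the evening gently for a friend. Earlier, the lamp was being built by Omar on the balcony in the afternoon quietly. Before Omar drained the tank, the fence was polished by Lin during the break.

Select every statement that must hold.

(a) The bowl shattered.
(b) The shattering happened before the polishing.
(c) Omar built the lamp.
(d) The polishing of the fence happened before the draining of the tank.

(a), (d)

(a) Entailed — 'Dara shattered the bowl' is causative; it entails the inchoative 'the bowl shattered'.
(b) Not entailed — the narrative doesn't order the shattering relative to the polishing.
(c) Not entailed — 'was building' is progressive on an accomplishment; it does not entail the completed 'built'.
(d) Entailed — the narrative places the polishing before the draining.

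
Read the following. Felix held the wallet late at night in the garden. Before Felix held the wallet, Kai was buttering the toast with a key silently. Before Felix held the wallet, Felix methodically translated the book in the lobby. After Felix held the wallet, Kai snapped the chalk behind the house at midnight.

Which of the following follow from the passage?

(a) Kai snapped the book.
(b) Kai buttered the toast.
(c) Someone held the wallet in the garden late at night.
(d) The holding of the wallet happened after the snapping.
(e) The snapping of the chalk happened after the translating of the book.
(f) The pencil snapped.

(c), (e)

(a) Not entailed — Kai snapped the chalk, not the book; the book belongs to the translating event.
(b) Not entailed — 'was buttering' is progressive on an accomplishment; it does not entail the completed 'buttered'.
(c) Entailed — the original entails any weakening of itself; this just generalizes the agent.
(d) Not entailed — the narrative places the holding before the snapping, not after.
(e) Entailed — the narrative places the translating before the snapping.
(f) Not entailed — the chalk is what snapped, not the pencil.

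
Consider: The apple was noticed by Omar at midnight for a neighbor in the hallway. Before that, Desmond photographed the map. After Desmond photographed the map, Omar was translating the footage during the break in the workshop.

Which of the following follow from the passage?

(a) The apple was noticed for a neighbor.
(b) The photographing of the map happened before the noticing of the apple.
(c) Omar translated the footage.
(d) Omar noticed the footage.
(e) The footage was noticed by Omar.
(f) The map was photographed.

(a), (b), (f)

(a) Entailed — the original entails any weakening of itself; this just drops 'at midnight', 'in the hallway' and generalizes the agent.
(b) Entailed — the narrative places the photographing before the noticing.
(c) Not entailed — 'was translating' is progressive on an accomplishment; it does not entail the completed 'translated'.
(d) Not entailed — Omar noticed the apple, not the footage; the footage belongs to the translating event.
(e) Not entailed — Omar noticed the apple, not the footage; the footage belongs to the translating event.
(f) Entailed — this follows by dropping conjuncts from the photographing event's description.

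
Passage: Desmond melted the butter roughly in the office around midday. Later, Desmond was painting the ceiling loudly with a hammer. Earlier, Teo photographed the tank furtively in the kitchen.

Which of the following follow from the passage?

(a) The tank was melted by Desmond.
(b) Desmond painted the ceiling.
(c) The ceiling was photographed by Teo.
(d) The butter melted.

(d)

(a) Not entailed — Desmond melted the butter, not the tank; the tank belongs to the photographing event.
(b) Not entailed — 'was painting' is progressive on an accomplishment; it does not entail the completed 'painted'.
(c) Not entailed — Teo photographed the tank, not the ceiling; the ceiling belongs to the painting event.
(d) Entailed — 'Desmond melted the butter' is causative; it entails the inchoative 'the butter melted'.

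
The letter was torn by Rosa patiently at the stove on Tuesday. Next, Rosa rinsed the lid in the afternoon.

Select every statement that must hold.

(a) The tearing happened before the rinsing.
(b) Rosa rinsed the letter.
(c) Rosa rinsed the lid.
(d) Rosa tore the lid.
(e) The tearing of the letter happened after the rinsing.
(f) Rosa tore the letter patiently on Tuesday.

(a), (c), (f)

(a) Entailed — the narrative places the tearing before the rinsing.
(b) Not entailed — Rosa rinsed the lid, not the letter; the letter belongs to the tearing event.
(c) Entailed — the original entails any weakening of itself; this just drops 'in the afternoon'.
(d) Not entailed — Rosa tore the letter, not the lid; the lid belongs to the rinsing event.
(e) Not entailed — the narrative places the tearing before the rinsing, not after.
(f) Entailed — the original entails any weakening of itself; this just drops 'at the stove'.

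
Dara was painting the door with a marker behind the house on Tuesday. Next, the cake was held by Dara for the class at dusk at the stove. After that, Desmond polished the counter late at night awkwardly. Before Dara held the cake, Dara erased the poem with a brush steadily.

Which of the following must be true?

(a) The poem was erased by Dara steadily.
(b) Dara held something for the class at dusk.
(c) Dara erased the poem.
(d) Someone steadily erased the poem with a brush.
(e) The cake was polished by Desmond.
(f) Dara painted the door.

(a), (b), (c), (d)

(a) Entailed — this follows by dropping conjuncts from the erasing event's description.
(b) Entailed — this follows by dropping conjuncts from the holding event's description.
(c) Entailed — dropping 'steadily', 'with a brush' leaves a sub-description the original still satisfies.
(d) Entailed — the original entails any weakening of itself; this just generalizes the agent.
(e) Not entailed — Desmond polished the counter, not the cake; the cake belongs to the holding event.
(f) Not entailed — 'was painting' is progressive on an accomplishment; it does not entail the completed 'painted'.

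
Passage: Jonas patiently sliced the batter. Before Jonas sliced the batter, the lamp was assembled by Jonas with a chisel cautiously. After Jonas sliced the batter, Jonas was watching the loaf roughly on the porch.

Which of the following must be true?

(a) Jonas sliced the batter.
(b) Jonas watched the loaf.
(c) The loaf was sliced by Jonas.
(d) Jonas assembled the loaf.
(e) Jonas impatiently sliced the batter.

(a), (b)

(a) Entailed — the original entails any weakening of itself; this just drops 'patiently'.
(b) Entailed — 'watch' is an activity; 'was watching' entails that some watching happened, so 'watched' holds.
(c) Not entailed — Jonas sliced the batter, not the loaf; the loaf belongs to the watching event.
(d) Not entailed — Jonas assembled the lamp, not the loaf; the loaf belongs to the watching event.
(e) Not entailed — 'impatiently' adds a manner not in (and inconsistent with) the original.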